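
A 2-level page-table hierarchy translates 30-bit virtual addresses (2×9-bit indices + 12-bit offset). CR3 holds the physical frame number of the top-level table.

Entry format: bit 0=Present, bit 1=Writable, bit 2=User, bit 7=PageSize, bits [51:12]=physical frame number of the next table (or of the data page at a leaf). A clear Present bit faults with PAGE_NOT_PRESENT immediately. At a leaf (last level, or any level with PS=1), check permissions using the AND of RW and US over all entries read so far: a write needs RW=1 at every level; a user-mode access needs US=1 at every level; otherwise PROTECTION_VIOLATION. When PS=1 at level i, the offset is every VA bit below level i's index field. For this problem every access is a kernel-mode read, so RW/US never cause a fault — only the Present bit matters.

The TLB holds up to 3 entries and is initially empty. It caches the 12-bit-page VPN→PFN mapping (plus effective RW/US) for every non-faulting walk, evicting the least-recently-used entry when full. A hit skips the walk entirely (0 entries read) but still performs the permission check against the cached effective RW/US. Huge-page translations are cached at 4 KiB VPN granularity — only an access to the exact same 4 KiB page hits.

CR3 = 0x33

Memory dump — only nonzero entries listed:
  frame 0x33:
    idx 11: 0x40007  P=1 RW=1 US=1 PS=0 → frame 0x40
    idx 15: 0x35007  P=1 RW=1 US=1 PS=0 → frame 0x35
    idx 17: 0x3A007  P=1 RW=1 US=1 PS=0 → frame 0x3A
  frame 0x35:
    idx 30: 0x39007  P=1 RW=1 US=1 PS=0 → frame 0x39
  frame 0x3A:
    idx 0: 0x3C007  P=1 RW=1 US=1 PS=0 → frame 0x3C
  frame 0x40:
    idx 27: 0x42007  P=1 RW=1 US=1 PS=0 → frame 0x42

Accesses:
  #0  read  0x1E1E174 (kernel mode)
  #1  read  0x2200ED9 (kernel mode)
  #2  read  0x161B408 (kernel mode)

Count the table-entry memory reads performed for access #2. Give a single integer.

Walk each access:
#0 VA=0x1E1E174 (r,kernel):
  L0: frame=0x33 idx=15 entry=0x35007 [P=1 RW=1 US=1 PS=0]
  L1: frame=0x35 idx=30 entry=0x39007 [P=1 RW=1 US=1 PS=0]
  ⇒ phys 0x39174  [2 reads]
#1 VA=0x2200ED9 (r,kernel):
  L0: frame=0x33 idx=17 entry=0x3A007 [P=1 RW=1 US=1 PS=0]
  L1: frame=0x3A idx=0 entry=0x3C007 [P=1 RW=1 US=1 PS=0]
  ⇒ phys 0x3CED9  [2 reads]
#2 VA=0x161B408 (r,kernel):
  L0: frame=0x33 idx=11 entry=0x40007 [P=1 RW=1 US=1 PS=0]
  L1: frame=0x40 idx=27 entry=0x42007 [P=1 RW=1 US=1 PS=0]
  ⇒ phys 0x42408  [2 reads]

Entries read for #2: 2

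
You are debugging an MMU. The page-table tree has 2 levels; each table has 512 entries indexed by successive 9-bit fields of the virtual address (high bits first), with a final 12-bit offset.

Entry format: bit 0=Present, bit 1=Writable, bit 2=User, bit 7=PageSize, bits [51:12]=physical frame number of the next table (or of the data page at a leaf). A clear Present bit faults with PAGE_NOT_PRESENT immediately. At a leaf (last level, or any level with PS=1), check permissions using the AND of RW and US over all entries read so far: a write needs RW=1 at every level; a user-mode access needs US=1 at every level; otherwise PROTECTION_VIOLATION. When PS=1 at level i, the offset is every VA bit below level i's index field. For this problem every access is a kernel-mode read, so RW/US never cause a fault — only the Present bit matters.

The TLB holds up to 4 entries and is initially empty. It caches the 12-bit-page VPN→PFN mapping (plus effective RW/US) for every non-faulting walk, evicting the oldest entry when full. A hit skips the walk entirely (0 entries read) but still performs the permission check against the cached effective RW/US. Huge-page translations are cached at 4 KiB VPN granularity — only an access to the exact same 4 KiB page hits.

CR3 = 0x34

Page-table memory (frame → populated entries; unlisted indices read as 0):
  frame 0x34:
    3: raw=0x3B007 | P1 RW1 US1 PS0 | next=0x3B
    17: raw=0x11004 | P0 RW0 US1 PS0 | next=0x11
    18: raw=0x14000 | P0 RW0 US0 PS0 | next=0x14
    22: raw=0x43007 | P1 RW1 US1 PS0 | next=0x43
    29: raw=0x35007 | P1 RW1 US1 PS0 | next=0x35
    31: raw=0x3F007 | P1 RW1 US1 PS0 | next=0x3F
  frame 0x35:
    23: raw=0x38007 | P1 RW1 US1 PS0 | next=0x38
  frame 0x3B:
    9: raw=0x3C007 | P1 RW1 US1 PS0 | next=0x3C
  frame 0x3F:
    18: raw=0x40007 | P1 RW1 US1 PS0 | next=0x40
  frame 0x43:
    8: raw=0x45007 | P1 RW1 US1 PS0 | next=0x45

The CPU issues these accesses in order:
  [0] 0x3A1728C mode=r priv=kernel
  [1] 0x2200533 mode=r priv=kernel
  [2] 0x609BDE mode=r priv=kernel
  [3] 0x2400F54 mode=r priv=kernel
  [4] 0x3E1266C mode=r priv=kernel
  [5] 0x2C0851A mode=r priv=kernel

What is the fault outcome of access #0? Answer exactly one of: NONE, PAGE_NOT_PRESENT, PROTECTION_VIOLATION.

Per-access translation:
#0 VA=0x3A1728C (r,kernel):
  lvl0: tbl 0x34, slot 29 ⇒ 0x35007 (P1/RW1/US1/PS0)
  lvl1: tbl 0x35, slot 23 ⇒ 0x38007 (P1/RW1/US1/PS0)
  ⇒ phys 0x3828C  [2 reads]
#1 VA=0x2200533 (r,kernel):
  lvl0: tbl 0x34, slot 17 ⇒ 0x11004 (P0/RW0/US1/PS0)
  → PAGE_NOT_PRESENT  (1 entries read)
#2 VA=0x609BDE (r,kernel):
  lvl0: tbl 0x34, slot 3 ⇒ 0x3B007 (P1/RW1/US1/PS0)
  lvl1: tbl 0x3B, slot 9 ⇒ 0x3C007 (P1/RW1/US1/PS0)
  ⇒ phys 0x3CBDE  [2 reads]
#3 VA=0x2400F54 (r,kernel):
  lvl0: tbl 0x34, slot 18 ⇒ 0x14000 (P0/RW0/US0/PS0)
  → PAGE_NOT_PRESENT  (1 entries read)
#4 VA=0x3E1266C (r,kernel):
  lvl0: tbl 0x34, slot 31 ⇒ 0x3F007 (P1/RW1/US1/PS0)
  lvl1: tbl 0x3F, slot 18 ⇒ 0x40007 (P1/RW1/US1/PS0)
  ⇒ phys 0x4066C  [2 reads]
#5 VA=0x2C0851A (r,kernel):
  lvl0: tbl 0x34, slot 22 ⇒ 0x43007 (P1/RW1/US1/PS0)
  lvl1: tbl 0x43, slot 8 ⇒ 0x45007 (P1/RW1/US1/PS0)
  ⇒ phys 0x4551A  [2 reads]

Access #0 fault: NONE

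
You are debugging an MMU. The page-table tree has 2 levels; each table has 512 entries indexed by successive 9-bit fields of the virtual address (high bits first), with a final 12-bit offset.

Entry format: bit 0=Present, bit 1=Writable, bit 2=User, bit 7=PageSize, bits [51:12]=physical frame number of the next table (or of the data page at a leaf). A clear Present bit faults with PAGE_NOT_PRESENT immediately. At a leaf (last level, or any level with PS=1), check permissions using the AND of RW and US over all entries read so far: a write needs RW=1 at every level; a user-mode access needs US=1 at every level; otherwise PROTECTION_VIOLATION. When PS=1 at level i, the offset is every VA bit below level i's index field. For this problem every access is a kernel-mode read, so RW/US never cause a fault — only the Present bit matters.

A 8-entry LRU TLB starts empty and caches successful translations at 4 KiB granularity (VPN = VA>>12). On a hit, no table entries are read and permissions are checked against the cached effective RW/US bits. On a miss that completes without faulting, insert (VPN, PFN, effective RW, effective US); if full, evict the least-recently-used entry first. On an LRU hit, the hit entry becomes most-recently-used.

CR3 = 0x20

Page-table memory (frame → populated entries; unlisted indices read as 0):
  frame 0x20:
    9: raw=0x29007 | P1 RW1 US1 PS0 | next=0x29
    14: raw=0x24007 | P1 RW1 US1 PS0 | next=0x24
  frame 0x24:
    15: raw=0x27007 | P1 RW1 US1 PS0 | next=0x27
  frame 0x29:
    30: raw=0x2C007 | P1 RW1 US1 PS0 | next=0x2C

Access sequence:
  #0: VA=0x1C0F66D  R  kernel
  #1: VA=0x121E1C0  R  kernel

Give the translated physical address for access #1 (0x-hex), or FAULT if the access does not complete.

Trace:
#0 VA=0x1C0F66D (r,kernel):
  [0] read 0x20 idx=14: raw=0x24007 flags P=1 W=1 U=1 S=0
  [1] read 0x24 idx=15: raw=0x27007 flags P=1 W=1 U=1 S=0
  ⇒ phys 0x2766D  [2 reads]
#1 VA=0x121E1C0 (r,kernel):
  [0] read 0x20 idx=9: raw=0x29007 flags P=1 W=1 U=1 S=0
  [1] read 0x29 idx=30: raw=0x2C007 flags P=1 W=1 U=1 S=0
  ⇒ phys 0x2C1C0  [2 reads]

Access #1 PA: 0x2C1C0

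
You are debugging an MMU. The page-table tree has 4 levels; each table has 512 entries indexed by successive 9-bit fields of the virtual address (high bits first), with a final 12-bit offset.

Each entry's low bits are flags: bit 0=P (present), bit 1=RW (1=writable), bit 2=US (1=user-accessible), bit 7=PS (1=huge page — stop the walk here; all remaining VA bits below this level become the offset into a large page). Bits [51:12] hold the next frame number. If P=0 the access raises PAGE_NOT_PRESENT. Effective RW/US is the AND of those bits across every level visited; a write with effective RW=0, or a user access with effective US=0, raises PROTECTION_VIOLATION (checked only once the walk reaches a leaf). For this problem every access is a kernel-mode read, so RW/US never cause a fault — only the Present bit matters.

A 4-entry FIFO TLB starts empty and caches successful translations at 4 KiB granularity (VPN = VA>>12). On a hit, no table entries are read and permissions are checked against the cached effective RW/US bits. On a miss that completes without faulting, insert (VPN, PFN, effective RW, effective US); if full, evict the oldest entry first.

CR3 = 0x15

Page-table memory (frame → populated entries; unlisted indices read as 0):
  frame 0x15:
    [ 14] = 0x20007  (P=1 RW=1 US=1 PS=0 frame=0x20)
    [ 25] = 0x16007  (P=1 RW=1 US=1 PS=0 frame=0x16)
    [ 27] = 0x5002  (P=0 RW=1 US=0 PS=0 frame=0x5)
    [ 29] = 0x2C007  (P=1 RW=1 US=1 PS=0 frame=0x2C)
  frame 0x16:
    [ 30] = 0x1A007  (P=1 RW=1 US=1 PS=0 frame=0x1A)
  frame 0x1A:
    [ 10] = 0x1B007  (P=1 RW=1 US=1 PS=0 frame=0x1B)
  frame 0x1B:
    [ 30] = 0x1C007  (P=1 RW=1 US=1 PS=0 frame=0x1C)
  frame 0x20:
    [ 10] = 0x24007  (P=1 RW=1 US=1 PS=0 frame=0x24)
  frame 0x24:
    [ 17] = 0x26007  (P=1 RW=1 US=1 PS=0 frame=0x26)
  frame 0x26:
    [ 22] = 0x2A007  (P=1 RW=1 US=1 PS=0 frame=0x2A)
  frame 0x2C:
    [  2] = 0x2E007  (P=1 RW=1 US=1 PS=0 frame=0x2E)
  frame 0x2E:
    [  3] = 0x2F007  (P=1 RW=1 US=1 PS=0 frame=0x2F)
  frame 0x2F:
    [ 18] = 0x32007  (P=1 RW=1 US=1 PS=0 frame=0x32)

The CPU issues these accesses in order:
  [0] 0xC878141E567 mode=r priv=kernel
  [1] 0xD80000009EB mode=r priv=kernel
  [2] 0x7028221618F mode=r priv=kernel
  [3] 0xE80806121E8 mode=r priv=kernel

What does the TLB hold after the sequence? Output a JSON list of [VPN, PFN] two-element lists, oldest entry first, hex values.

Walk each access:
#0 VA=0xC878141E567 (r,kernel):
  L0: frame=0x15 idx=25 entry=0x16007 [P=1 RW=1 US=1 PS=0]
  L1: frame=0x16 idx=30 entry=0x1A007 [P=1 RW=1 US=1 PS=0]
  L2: frame=0x1A idx=10 entry=0x1B007 [P=1 RW=1 US=1 PS=0]
  L3: frame=0x1B idx=30 entry=0x1C007 [P=1 RW=1 US=1 PS=0]
  ⇒ phys 0x1C567  [4 reads]
#1 VA=0xD80000009EB (r,kernel):
  L0: frame=0x15 idx=27 entry=0x5002 [P=0 RW=1 US=0 PS=0]
  → PAGE_NOT_PRESENT  (1 entries read)
#2 VA=0x7028221618F (r,kernel):
  L0: frame=0x15 idx=14 entry=0x20007 [P=1 RW=1 US=1 PS=0]
  L1: frame=0x20 idx=10 entry=0x24007 [P=1 RW=1 US=1 PS=0]
  L2: frame=0x24 idx=17 entry=0x26007 [P=1 RW=1 US=1 PS=0]
  L3: frame=0x26 idx=22 entry=0x2A007 [P=1 RW=1 US=1 PS=0]
  ⇒ phys 0x2A18F  [4 reads]
#3 VA=0xE80806121E8 (r,kernel):
  L0: frame=0x15 idx=29 entry=0x2C007 [P=1 RW=1 US=1 PS=0]
  L1: frame=0x2C idx=2 entry=0x2E007 [P=1 RW=1 US=1 PS=0]
  L2: frame=0x2E idx=3 entry=0x2F007 [P=1 RW=1 US=1 PS=0]
  L3: frame=0x2F idx=18 entry=0x32007 [P=1 RW=1 US=1 PS=0]
  ⇒ phys 0x321E8  [4 reads]

TLB: [["0xC878141E", "0x1C"], ["0x70282216", "0x2A"], ["0xE8080612", "0x32"]]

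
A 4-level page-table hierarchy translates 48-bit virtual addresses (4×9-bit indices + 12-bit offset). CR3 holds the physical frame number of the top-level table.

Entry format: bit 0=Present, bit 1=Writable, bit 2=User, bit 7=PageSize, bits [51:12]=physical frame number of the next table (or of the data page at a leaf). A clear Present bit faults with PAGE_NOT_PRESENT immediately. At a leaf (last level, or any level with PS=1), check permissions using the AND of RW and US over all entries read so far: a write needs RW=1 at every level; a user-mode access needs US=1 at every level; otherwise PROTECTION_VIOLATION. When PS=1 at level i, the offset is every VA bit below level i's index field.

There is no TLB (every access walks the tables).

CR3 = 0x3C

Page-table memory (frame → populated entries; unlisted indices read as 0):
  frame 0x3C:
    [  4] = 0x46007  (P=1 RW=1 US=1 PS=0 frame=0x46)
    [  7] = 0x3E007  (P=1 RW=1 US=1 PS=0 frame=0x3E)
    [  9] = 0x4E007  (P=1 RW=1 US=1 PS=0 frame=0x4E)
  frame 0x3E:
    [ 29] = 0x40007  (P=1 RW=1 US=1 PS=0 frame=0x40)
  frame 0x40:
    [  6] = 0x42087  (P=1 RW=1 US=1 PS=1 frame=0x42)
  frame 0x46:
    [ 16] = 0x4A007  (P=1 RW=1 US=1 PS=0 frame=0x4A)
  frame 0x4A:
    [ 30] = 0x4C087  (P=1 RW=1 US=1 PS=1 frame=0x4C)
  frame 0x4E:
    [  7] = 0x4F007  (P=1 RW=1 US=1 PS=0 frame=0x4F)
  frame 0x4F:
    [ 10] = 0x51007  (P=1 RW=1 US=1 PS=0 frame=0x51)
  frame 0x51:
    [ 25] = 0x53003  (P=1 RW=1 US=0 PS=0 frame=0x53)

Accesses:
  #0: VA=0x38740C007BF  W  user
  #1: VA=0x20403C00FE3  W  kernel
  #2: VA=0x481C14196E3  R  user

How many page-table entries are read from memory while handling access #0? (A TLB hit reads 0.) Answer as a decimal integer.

Per-access translation:
#0 VA=0x38740C007BF (w,user):
  [0] read 0x3C idx=7: raw=0x3E007 flags P=1 W=1 U=1 S=0
  [1] read 0x3E idx=29: raw=0x40007 flags P=1 W=1 U=1 S=0
  [2] read 0x40 idx=6: raw=0x42087 flags P=1 W=1 U=1 S=1
  → PA=0x427BF (huge @L2)  (3 entries read)
#1 VA=0x20403C00FE3 (w,kernel):
  [0] read 0x3C idx=4: raw=0x46007 flags P=1 W=1 U=1 S=0
  [1] read 0x46 idx=16: raw=0x4A007 flags P=1 W=1 U=1 S=0
  [2] read 0x4A idx=30: raw=0x4C087 flags P=1 W=1 U=1 S=1
  → PA=0x4CFE3 (huge @L2)  (3 entries read)
#2 VA=0x481C14196E3 (r,user):
  [0] read 0x3C idx=9: raw=0x4E007 flags P=1 W=1 U=1 S=0
  [1] read 0x4E idx=7: raw=0x4F007 flags P=1 W=1 U=1 S=0
  [2] read 0x4F idx=10: raw=0x51007 flags P=1 W=1 U=1 S=0
  [3] read 0x51 idx=25: raw=0x53003 flags P=1 W=1 U=0 S=0
  ✗ PROTECTION_VIOLATION  [4 reads]

Entries read for #0: 3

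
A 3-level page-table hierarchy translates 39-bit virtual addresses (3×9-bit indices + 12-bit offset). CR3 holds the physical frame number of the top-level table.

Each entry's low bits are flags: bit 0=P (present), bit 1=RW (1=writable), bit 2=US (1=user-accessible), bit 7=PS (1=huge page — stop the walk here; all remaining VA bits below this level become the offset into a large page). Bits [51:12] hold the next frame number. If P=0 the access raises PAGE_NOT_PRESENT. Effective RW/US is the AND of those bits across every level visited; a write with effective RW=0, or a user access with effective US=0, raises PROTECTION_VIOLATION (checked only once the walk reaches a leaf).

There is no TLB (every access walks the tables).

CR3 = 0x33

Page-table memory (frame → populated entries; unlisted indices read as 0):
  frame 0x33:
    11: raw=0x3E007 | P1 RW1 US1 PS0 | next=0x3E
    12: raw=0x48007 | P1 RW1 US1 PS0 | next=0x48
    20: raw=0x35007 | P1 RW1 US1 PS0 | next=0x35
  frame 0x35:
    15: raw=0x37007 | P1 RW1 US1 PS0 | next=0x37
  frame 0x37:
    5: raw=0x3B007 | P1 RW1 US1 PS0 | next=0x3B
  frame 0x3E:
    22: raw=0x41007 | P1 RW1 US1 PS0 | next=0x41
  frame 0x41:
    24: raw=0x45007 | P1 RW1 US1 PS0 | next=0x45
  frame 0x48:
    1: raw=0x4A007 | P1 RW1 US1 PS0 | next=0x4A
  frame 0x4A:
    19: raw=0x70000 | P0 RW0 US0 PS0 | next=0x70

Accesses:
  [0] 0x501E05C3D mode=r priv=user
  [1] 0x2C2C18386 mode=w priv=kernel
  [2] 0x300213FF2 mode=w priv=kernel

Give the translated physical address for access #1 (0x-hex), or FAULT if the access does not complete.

Trace:
#0 VA=0x501E05C3D (r,user):
  [0] read 0x33 idx=20: raw=0x35007 flags P=1 W=1 U=1 S=0
  [1] read 0x35 idx=15: raw=0x37007 flags P=1 W=1 U=1 S=0
  [2] read 0x37 idx=5: raw=0x3B007 flags P=1 W=1 U=1 S=0
  → PA=0x3BC3D  (3 entries read)
#1 VA=0x2C2C18386 (w,kernel):
  [0] read 0x33 idx=11: raw=0x3E007 flags P=1 W=1 U=1 S=0
  [1] read 0x3E idx=22: raw=0x41007 flags P=1 W=1 U=1 S=0
  [2] read 0x41 idx=24: raw=0x45007 flags P=1 W=1 U=1 S=0
  → PA=0x45386  (3 entries read)
#2 VA=0x300213FF2 (w,kernel):
  [0] read 0x33 idx=12: raw=0x48007 flags P=1 W=1 U=1 S=0
  [1] read 0x48 idx=1: raw=0x4A007 flags P=1 W=1 U=1 S=0
  [2] read 0x4A idx=19: raw=0x70000 flags P=0 W=0 U=0 S=0
  ⇒ fault: PAGE_NOT_PRESENT  — 3 lookups

Access #1 PA: 0x45386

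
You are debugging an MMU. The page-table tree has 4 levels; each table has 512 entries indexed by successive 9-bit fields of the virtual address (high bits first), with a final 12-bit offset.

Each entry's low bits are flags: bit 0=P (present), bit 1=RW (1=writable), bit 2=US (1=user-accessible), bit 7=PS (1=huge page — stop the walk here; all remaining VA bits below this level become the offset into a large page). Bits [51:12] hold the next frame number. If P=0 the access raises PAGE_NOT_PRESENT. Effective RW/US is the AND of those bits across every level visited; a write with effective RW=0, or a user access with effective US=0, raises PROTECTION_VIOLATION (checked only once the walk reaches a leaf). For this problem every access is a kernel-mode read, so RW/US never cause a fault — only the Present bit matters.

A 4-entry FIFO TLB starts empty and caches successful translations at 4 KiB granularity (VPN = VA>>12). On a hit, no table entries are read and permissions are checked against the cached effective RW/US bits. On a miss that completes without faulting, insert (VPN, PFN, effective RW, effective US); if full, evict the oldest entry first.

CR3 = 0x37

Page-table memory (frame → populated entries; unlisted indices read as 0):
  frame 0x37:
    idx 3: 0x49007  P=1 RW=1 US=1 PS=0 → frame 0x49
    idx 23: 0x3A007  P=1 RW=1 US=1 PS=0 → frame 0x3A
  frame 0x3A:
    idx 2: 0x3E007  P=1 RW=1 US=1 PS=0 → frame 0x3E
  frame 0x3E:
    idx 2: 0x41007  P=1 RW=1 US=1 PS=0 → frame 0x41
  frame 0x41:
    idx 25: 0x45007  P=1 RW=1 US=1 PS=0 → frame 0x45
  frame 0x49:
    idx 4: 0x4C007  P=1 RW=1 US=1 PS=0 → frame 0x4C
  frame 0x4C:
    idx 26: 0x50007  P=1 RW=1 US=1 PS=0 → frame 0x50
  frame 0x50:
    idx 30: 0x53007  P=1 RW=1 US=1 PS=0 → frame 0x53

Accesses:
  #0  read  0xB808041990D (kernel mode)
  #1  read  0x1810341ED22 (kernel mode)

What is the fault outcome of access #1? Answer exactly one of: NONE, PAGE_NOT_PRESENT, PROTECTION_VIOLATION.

Trace:
#0 VA=0xB808041990D (r,kernel):
  L0 @0x37[23] → 0x3A007  P=1,RW=1,US=1,PS=0
  L1 @0x3A[2] → 0x3E007  P=1,RW=1,US=1,PS=0
  L2 @0x3E[2] → 0x41007  P=1,RW=1,US=1,PS=0
  L3 @0x41[25] → 0x45007  P=1,RW=1,US=1,PS=0
  → PA=0x4590D  (4 entries read)
#1 VA=0x1810341ED22 (r,kernel):
  L0 @0x37[3] → 0x49007  P=1,RW=1,US=1,PS=0
  L1 @0x49[4] → 0x4C007  P=1,RW=1,US=1,PS=0
  L2 @0x4C[26] → 0x50007  P=1,RW=1,US=1,PS=0
  L3 @0x50[30] → 0x53007  P=1,RW=1,US=1,PS=0
  → PA=0x53D22  (4 entries read)

Access #1 fault: NONE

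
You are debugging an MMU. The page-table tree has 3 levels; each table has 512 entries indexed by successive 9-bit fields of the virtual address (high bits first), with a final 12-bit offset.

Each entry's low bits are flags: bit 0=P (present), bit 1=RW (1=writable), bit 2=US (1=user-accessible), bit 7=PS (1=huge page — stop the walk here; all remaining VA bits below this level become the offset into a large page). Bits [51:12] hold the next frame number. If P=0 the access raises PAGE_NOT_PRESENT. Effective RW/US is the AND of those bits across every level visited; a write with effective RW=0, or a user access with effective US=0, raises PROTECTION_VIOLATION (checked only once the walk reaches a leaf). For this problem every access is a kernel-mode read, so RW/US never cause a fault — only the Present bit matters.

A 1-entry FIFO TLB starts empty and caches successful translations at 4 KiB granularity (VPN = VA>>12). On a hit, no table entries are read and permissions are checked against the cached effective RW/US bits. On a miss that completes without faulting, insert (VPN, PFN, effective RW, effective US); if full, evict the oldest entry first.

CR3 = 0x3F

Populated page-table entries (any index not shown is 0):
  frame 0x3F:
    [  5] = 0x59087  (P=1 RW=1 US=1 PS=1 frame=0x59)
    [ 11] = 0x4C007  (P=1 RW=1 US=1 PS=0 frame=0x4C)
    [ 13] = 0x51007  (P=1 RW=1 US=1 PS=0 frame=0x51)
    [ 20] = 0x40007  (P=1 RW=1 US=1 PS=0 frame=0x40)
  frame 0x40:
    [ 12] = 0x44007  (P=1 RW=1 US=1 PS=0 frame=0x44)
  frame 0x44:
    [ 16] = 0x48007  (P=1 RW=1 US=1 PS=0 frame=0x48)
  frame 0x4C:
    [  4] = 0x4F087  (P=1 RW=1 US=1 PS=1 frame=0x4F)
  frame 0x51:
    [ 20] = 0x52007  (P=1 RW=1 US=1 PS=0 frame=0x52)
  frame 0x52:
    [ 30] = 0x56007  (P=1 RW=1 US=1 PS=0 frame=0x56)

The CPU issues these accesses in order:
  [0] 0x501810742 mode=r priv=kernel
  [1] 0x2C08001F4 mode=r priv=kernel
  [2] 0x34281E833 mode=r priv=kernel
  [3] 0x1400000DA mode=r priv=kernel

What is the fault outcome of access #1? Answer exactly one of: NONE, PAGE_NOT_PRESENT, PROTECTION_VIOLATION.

Walk each access:
#0 VA=0x501810742 (r,kernel):
  L0: frame=0x3F idx=20 entry=0x40007 [P=1 RW=1 US=1 PS=0]
  L1: frame=0x40 idx=12 entry=0x44007 [P=1 RW=1 US=1 PS=0]
  L2: frame=0x44 idx=16 entry=0x48007 [P=1 RW=1 US=1 PS=0]
  ⇒ phys 0x48742  [3 reads]
#1 VA=0x2C08001F4 (r,kernel):
  L0: frame=0x3F idx=11 entry=0x4C007 [P=1 RW=1 US=1 PS=0]
  L1: frame=0x4C idx=4 entry=0x4F087 [P=1 RW=1 US=1 PS=1]
  ⇒ phys 0x4F1F4 (huge @L1)  [2 reads]
#2 VA=0x34281E833 (r,kernel):
  L0: frame=0x3F idx=13 entry=0x51007 [P=1 RW=1 US=1 PS=0]
  L1: frame=0x51 idx=20 entry=0x52007 [P=1 RW=1 US=1 PS=0]
  L2: frame=0x52 idx=30 entry=0x56007 [P=1 RW=1 US=1 PS=0]
  ⇒ phys 0x56833  [3 reads]
#3 VA=0x1400000DA (r,kernel):
  L0: frame=0x3F idx=5 entry=0x59087 [P=1 RW=1 US=1 PS=1]
  ⇒ phys 0x590DA (huge @L0)  [1 reads]

Access #1 fault: NONE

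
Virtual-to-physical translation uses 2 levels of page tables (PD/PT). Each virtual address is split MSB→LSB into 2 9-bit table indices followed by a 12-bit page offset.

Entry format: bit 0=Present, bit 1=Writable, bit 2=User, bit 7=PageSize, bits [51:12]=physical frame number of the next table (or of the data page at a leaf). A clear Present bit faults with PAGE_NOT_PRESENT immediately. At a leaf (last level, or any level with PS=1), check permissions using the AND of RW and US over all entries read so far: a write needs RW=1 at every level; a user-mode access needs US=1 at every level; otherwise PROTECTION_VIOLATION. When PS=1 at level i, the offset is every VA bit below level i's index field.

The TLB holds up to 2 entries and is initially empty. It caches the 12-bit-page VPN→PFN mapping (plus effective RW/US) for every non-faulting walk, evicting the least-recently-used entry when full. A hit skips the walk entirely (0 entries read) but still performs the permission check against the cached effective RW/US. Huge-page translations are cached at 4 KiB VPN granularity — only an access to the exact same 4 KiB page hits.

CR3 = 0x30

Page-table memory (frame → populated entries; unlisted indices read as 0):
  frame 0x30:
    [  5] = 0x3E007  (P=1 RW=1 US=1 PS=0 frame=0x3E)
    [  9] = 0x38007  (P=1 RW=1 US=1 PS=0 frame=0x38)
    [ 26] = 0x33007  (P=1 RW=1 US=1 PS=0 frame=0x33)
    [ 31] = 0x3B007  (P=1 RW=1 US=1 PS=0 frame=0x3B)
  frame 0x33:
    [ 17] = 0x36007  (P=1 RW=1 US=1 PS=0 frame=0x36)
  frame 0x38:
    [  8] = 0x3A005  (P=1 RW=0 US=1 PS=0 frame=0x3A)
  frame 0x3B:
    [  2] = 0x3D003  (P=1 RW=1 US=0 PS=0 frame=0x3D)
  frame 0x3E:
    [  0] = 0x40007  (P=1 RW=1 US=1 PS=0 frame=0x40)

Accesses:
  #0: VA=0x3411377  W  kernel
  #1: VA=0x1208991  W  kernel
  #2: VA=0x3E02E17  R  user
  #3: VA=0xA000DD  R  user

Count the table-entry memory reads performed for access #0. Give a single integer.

Walk each access:
#0 VA=0x3411377 (w,kernel):
  L0 @0x30[26] → 0x33007  P=1,RW=1,US=1,PS=0
  L1 @0x33[17] → 0x36007  P=1,RW=1,US=1,PS=0
  → PA=0x36377  (2 entries read)
#1 VA=0x1208991 (w,kernel):
  L0 @0x30[9] → 0x38007  P=1,RW=1,US=1,PS=0
  L1 @0x38[8] → 0x3A005  P=1,RW=0,US=1,PS=0
  → PROTECTION_VIOLATION  (2 entries read)
#2 VA=0x3E02E17 (r,user):
  L0 @0x30[31] → 0x3B007  P=1,RW=1,US=1,PS=0
  L1 @0x3B[2] → 0x3D003  P=1,RW=1,US=0,PS=0
  → PROTECTION_VIOLATION  (2 entries read)
#3 VA=0xA000DD (r,user):
  L0 @0x30[5] → 0x3E007  P=1,RW=1,US=1,PS=0
  L1 @0x3E[0] → 0x40007  P=1,RW=1,US=1,PS=0
  → PA=0x400DD  (2 entries read)

Entries read for #0: 2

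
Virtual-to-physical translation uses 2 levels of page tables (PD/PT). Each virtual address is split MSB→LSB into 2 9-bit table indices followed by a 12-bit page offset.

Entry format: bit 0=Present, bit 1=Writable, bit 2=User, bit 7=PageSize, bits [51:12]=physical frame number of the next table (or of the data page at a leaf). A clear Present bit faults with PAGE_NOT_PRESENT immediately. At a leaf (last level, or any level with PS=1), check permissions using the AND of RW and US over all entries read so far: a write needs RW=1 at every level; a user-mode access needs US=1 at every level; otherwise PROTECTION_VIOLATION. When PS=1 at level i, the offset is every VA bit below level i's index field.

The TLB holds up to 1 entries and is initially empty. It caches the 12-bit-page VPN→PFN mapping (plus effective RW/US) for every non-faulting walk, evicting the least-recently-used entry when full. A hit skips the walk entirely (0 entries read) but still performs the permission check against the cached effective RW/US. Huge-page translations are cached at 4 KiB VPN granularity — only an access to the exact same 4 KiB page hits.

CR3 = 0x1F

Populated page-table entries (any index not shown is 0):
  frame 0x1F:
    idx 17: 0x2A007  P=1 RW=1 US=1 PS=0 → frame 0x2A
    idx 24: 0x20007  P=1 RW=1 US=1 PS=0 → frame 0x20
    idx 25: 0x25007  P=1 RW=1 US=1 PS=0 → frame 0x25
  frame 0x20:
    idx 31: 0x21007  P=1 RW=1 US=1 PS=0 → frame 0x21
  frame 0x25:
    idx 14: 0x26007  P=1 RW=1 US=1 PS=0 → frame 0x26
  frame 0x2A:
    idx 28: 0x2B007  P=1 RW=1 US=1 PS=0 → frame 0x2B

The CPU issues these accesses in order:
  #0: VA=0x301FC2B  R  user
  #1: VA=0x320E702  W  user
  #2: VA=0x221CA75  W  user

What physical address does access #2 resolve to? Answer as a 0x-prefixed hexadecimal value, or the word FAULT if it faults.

Per-access translation:
#0 VA=0x301FC2B (r,user):
  lvl0: tbl 0x1F, slot 24 ⇒ 0x20007 (P1/RW1/US1/PS0)
  lvl1: tbl 0x20, slot 31 ⇒ 0x21007 (P1/RW1/US1/PS0)
  ⇒ phys 0x21C2B  [2 reads]
#1 VA=0x320E702 (w,user):
  lvl0: tbl 0x1F, slot 25 ⇒ 0x25007 (P1/RW1/US1/PS0)
  lvl1: tbl 0x25, slot 14 ⇒ 0x26007 (P1/RW1/US1/PS0)
  ⇒ phys 0x26702  [2 reads]
#2 VA=0x221CA75 (w,user):
  lvl0: tbl 0x1F, slot 17 ⇒ 0x2A007 (P1/RW1/US1/PS0)
  lvl1: tbl 0x2A, slot 28 ⇒ 0x2B007 (P1/RW1/US1/PS0)
  ⇒ phys 0x2BA75  [2 reads]

Access #2 PA: 0x2BA75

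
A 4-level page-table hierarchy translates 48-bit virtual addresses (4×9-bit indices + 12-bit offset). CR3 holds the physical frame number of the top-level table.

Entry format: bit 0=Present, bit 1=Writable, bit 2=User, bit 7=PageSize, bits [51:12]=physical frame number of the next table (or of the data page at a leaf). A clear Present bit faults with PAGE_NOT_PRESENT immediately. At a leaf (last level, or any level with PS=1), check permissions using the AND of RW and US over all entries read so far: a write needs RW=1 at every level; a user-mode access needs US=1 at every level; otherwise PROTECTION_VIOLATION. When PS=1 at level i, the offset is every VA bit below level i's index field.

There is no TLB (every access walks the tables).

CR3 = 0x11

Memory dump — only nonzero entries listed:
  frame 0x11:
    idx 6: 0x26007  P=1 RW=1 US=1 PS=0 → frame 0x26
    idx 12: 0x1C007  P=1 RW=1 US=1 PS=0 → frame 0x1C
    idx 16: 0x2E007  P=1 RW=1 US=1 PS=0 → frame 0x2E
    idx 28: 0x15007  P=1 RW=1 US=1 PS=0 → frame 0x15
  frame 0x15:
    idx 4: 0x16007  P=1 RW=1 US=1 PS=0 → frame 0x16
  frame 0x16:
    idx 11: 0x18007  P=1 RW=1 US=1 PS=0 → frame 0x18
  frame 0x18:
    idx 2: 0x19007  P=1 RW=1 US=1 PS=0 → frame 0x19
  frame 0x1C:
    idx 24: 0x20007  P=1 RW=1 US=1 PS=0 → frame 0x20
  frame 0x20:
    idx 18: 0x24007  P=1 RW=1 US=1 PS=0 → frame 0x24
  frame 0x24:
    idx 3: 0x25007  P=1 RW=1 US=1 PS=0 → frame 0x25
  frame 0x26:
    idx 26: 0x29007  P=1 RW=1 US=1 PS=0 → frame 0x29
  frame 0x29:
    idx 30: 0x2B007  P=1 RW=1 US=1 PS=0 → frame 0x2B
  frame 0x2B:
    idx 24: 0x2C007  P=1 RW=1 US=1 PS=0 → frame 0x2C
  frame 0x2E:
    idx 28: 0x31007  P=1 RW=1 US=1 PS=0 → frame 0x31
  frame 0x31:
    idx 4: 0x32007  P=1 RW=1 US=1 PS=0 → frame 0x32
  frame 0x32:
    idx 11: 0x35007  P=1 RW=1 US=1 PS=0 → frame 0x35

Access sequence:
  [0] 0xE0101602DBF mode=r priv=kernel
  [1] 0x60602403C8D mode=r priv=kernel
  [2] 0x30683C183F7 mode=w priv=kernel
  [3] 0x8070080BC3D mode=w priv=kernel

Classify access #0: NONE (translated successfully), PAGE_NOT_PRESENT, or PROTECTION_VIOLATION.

Walk each access:
#0 VA=0xE0101602DBF (r,kernel):
  lvl0: tbl 0x11, slot 28 ⇒ 0x15007 (P1/RW1/US1/PS0)
  lvl1: tbl 0x15, slot 4 ⇒ 0x16007 (P1/RW1/US1/PS0)
  lvl2: tbl 0x16, slot 11 ⇒ 0x18007 (P1/RW1/US1/PS0)
  lvl3: tbl 0x18, slot 2 ⇒ 0x19007 (P1/RW1/US1/PS0)
  → PA=0x19DBF  (4 entries read)
#1 VA=0x60602403C8D (r,kernel):
  lvl0: tbl 0x11, slot 12 ⇒ 0x1C007 (P1/RW1/US1/PS0)
  lvl1: tbl 0x1C, slot 24 ⇒ 0x20007 (P1/RW1/US1/PS0)
  lvl2: tbl 0x20, slot 18 ⇒ 0x24007 (P1/RW1/US1/PS0)
  lvl3: tbl 0x24, slot 3 ⇒ 0x25007 (P1/RW1/US1/PS0)
  → PA=0x25C8D  (4 entries read)
#2 VA=0x30683C183F7 (w,kernel):
  lvl0: tbl 0x11, slot 6 ⇒ 0x26007 (P1/RW1/US1/PS0)
  lvl1: tbl 0x26, slot 26 ⇒ 0x29007 (P1/RW1/US1/PS0)
  lvl2: tbl 0x29, slot 30 ⇒ 0x2B007 (P1/RW1/US1/PS0)
  lvl3: tbl 0x2B, slot 24 ⇒ 0x2C007 (P1/RW1/US1/PS0)
  → PA=0x2C3F7  (4 entries read)
#3 VA=0x8070080BC3D (w,kernel):
  lvl0: tbl 0x11, slot 16 ⇒ 0x2E007 (P1/RW1/US1/PS0)
  lvl1: tbl 0x2E, slot 28 ⇒ 0x31007 (P1/RW1/US1/PS0)
  lvl2: tbl 0x31, slot 4 ⇒ 0x32007 (P1/RW1/US1/PS0)
  lvl3: tbl 0x32, slot 11 ⇒ 0x35007 (P1/RW1/US1/PS0)
  → PA=0x35C3D  (4 entries read)

Access #0 fault: NONE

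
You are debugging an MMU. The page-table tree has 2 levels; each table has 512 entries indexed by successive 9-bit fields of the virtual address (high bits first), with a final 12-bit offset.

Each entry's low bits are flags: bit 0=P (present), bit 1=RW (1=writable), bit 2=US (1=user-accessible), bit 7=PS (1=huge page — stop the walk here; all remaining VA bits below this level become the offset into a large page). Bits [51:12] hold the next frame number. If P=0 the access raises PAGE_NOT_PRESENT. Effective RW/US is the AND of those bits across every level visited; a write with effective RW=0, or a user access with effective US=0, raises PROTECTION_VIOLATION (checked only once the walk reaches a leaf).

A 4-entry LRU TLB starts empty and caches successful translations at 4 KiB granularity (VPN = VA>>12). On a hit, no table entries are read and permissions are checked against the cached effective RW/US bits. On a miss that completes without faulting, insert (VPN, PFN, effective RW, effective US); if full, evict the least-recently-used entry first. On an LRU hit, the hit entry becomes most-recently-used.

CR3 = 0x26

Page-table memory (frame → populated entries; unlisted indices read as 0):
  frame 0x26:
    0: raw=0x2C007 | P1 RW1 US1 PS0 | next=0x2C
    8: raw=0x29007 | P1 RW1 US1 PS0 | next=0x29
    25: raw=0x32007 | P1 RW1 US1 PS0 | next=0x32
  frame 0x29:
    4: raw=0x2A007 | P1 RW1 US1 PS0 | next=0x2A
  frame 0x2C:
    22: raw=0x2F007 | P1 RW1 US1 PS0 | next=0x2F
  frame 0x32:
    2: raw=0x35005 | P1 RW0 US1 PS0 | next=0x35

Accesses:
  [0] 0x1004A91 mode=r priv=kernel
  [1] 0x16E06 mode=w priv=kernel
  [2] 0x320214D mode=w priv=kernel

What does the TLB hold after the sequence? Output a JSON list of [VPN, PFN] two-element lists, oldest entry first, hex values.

Per-access translation:
#0 VA=0x1004A91 (r,kernel):
  lvl0: tbl 0x26, slot 8 ⇒ 0x29007 (P1/RW1/US1/PS0)
  lvl1: tbl 0x29, slot 4 ⇒ 0x2A007 (P1/RW1/US1/PS0)
  → PA=0x2AA91  (2 entries read)
#1 VA=0x16E06 (w,kernel):
  lvl0: tbl 0x26, slot 0 ⇒ 0x2C007 (P1/RW1/US1/PS0)
  lvl1: tbl 0x2C, slot 22 ⇒ 0x2F007 (P1/RW1/US1/PS0)
  → PA=0x2FE06  (2 entries read)
#2 VA=0x320214D (w,kernel):
  lvl0: tbl 0x26, slot 25 ⇒ 0x32007 (P1/RW1/US1/PS0)
  lvl1: tbl 0x32, slot 2 ⇒ 0x35005 (P1/RW0/US1/PS0)
  → PROTECTION_VIOLATION  (2 entries read)

TLB: [["0x1004", "0x2A"], ["0x16", "0x2F"]]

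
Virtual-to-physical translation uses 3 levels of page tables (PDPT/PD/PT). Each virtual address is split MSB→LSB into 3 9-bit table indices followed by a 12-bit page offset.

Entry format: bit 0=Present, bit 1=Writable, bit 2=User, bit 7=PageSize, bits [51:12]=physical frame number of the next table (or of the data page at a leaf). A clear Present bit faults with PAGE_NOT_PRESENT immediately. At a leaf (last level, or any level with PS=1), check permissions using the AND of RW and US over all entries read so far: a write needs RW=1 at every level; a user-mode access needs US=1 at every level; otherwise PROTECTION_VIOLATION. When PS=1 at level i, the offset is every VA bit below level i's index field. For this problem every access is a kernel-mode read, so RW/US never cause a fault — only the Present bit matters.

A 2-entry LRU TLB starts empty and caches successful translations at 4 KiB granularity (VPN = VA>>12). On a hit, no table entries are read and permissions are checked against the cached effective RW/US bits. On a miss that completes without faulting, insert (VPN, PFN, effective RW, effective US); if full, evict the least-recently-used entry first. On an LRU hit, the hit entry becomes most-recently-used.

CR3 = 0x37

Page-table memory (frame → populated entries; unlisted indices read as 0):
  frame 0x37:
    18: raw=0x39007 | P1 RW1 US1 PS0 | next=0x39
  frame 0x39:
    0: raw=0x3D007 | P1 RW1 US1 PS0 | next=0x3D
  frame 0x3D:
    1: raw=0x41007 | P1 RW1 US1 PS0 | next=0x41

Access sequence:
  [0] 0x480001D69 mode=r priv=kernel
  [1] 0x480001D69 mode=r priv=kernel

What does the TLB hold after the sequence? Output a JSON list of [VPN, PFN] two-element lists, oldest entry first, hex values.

Walk each access:
#0 VA=0x480001D69 (r,kernel):
  lvl0: tbl 0x37, slot 18 ⇒ 0x39007 (P1/RW1/US1/PS0)
  lvl1: tbl 0x39, slot 0 ⇒ 0x3D007 (P1/RW1/US1/PS0)
  lvl2: tbl 0x3D, slot 1 ⇒ 0x41007 (P1/RW1/US1/PS0)
  ⇒ phys 0x41D69  [3 reads]
#1 VA=0x480001D69 (r,kernel):
  TLB hit vpn=0x480001 → PA=0x41D69

TLB: [["0x480001", "0x41"]]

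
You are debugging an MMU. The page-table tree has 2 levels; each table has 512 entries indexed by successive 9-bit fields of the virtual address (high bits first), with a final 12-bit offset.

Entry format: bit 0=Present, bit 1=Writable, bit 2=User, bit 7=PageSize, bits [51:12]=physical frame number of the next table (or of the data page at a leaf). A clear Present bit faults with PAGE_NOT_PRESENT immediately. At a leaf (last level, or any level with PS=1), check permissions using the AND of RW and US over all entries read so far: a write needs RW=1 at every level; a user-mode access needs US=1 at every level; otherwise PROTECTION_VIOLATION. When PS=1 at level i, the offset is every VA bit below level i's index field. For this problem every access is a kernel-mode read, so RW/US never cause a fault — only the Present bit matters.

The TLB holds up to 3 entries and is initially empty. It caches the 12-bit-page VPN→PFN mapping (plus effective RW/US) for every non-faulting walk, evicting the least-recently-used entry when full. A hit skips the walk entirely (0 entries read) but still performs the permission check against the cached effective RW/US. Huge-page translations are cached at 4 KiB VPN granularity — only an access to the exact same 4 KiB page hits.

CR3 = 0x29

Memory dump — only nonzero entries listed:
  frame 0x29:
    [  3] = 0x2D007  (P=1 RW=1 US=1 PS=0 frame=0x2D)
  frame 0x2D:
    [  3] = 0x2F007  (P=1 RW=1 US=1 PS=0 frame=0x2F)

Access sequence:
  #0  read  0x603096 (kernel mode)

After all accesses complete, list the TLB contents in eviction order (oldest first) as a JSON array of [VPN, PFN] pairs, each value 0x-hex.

Walk each access:
#0 VA=0x603096 (r,kernel):
  lvl0: tbl 0x29, slot 3 ⇒ 0x2D007 (P1/RW1/US1/PS0)
  lvl1: tbl 0x2D, slot 3 ⇒ 0x2F007 (P1/RW1/US1/PS0)
  ✓ 0x2F096  — 2 lookups

TLB: [["0x603", "0x2F"]]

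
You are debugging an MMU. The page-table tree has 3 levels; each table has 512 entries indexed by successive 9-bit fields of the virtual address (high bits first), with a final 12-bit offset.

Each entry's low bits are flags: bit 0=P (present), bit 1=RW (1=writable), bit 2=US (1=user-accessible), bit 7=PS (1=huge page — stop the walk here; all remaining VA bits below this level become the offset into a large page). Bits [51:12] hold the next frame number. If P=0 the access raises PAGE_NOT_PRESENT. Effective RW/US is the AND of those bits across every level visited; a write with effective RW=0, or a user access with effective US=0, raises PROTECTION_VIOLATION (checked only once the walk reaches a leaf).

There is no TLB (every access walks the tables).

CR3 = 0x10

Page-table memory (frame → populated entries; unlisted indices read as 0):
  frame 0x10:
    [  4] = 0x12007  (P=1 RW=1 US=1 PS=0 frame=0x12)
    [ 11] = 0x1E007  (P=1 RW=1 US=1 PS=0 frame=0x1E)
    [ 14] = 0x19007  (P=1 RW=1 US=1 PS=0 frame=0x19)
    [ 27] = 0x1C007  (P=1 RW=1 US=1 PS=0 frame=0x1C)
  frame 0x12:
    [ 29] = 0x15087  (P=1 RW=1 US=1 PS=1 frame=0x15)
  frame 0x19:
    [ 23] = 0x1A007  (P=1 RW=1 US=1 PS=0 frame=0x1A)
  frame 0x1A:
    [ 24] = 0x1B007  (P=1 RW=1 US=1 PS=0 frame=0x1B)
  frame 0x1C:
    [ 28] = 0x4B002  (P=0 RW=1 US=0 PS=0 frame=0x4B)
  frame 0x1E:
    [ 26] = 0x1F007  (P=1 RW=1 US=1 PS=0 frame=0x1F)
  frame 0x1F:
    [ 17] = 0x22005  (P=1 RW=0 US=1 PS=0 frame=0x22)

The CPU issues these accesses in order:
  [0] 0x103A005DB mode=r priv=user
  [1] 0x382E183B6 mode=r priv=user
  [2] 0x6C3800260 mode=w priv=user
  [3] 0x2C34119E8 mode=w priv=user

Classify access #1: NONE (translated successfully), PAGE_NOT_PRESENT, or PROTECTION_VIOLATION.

Trace:
#0 VA=0x103A005DB (r,user):
  lvl0: tbl 0x10, slot 4 ⇒ 0x12007 (P1/RW1/US1/PS0)
  lvl1: tbl 0x12, slot 29 ⇒ 0x15087 (P1/RW1/US1/PS1)
  → PA=0x155DB (huge @L1)  (2 entries read)
#1 VA=0x382E183B6 (r,user):
  lvl0: tbl 0x10, slot 14 ⇒ 0x19007 (P1/RW1/US1/PS0)
  lvl1: tbl 0x19, slot 23 ⇒ 0x1A007 (P1/RW1/US1/PS0)
  lvl2: tbl 0x1A, slot 24 ⇒ 0x1B007 (P1/RW1/US1/PS0)
  → PA=0x1B3B6  (3 entries read)
#2 VA=0x6C3800260 (w,user):
  lvl0: tbl 0x10, slot 27 ⇒ 0x1C007 (P1/RW1/US1/PS0)
  lvl1: tbl 0x1C, slot 28 ⇒ 0x4B002 (P0/RW1/US0/PS0)
  ✗ PAGE_NOT_PRESENT  [2 reads]
#3 VA=0x2C34119E8 (w,user):
  lvl0: tbl 0x10, slot 11 ⇒ 0x1E007 (P1/RW1/US1/PS0)
  lvl1: tbl 0x1E, slot 26 ⇒ 0x1F007 (P1/RW1/US1/PS0)
  lvl2: tbl 0x1F, slot 17 ⇒ 0x22005 (P1/RW0/US1/PS0)
  ✗ PROTECTION_VIOLATION  [3 reads]

Access #1 fault: NONE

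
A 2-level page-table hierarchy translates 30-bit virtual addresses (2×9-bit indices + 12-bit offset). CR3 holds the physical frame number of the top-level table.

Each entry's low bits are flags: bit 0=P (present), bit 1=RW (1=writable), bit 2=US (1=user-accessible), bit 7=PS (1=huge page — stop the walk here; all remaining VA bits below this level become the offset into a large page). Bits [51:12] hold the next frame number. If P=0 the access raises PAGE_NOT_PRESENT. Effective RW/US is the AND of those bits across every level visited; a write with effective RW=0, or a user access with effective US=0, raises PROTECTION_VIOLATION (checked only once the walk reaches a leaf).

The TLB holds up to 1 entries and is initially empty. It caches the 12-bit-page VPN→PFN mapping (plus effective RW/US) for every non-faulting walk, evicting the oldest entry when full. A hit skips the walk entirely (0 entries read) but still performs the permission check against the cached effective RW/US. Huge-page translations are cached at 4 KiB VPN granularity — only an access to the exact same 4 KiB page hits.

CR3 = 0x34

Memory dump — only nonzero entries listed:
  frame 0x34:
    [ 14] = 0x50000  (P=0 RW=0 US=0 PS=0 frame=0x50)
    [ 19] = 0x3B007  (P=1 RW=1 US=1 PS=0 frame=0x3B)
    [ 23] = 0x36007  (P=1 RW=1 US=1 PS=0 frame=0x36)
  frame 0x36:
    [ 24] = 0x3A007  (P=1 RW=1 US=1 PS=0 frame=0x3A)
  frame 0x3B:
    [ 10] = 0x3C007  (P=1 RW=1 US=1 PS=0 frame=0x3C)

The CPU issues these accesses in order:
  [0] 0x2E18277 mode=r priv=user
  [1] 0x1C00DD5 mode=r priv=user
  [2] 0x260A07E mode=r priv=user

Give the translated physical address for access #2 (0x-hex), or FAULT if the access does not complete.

Trace:
#0 VA=0x2E18277 (r,user):
  L0: frame=0x34 idx=23 entry=0x36007 [P=1 RW=1 US=1 PS=0]
  L1: frame=0x36 idx=24 entry=0x3A007 [P=1 RW=1 US=1 PS=0]
  ⇒ phys 0x3A277  [2 reads]
#1 VA=0x1C00DD5 (r,user):
  L0: frame=0x34 idx=14 entry=0x50000 [P=0 RW=0 US=0 PS=0]
  ✗ PAGE_NOT_PRESENT  [1 reads]
#2 VA=0x260A07E (r,user):
  L0: frame=0x34 idx=19 entry=0x3B007 [P=1 RW=1 US=1 PS=0]
  L1: frame=0x3B idx=10 entry=0x3C007 [P=1 RW=1 US=1 PS=0]
  ⇒ phys 0x3C07E  [2 reads]

Access #2 PA: 0x3C07E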